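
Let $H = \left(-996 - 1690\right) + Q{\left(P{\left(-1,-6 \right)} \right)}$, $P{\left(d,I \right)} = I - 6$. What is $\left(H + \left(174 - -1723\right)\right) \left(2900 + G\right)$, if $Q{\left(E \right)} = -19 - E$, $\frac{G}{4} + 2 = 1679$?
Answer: $-7647968$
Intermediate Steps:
$P{\left(d,I \right)} = -6 + I$ ($P{\left(d,I \right)} = I - 6 = -6 + I$)
$G = 6708$ ($G = -8 + 4 \cdot 1679 = -8 + 6716 = 6708$)
$H = -2693$ ($H = \left(-996 - 1690\right) - 7 = -2686 - 7 = -2693$)
$\left(H + \left(174 - -1723\right)\right) \left(2900 + G\right) = \left(-2693 + \left(174 - -1723\right)\right) \left(2900 + 6708\right) = \left(-2693 + \left(174 + 1723\right)\right) 9608 = \left(-2693 + 1897\right) 9608 = \left(-796\right) 9608 = -7647968$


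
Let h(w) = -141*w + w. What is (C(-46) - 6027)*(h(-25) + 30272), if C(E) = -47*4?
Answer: -209892980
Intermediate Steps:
C(E) = -188
h(w) = -140*w
(C(-46) - 6027)*(h(-25) + 30272) = (-188 - 6027)*(-140*(-25) + 30272) = -6215*(3500 + 30272) = -6215*33772 = -209892980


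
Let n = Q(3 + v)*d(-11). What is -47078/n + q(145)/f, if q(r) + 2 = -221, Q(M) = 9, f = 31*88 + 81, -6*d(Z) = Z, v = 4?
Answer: -264491563/92697 ≈ -2853.3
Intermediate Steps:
d(Z) = -Z/6
f = 2809 (f = 2728 + 81 = 2809)
q(r) = -223 (q(r) = -2 - 221 = -223)
n = 33/2 (n = 9*(-⅙*(-11)) = 9*(11/6) = 33/2 ≈ 16.500)
-47078/n + q(145)/f = -47078/33/2 - 223/2809 = -47078*2/33 - 223*1/2809 = -94156/33 - 223/2809 = -264491563/92697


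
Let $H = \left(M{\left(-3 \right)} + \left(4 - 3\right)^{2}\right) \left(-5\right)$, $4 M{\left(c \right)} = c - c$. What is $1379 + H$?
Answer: $1374$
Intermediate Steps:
$M{\left(c \right)} = 0$ ($M{\left(c \right)} = \frac{c - c}{4} = \frac{1}{4} \cdot 0 = 0$)
$H = -5$ ($H = \left(0 + \left(4 - 3\right)^{2}\right) \left(-5\right) = \left(0 + 1^{2}\right) \left(-5\right) = \left(0 + 1\right) \left(-5\right) = 1 \left(-5\right) = -5$)
$1379 + H = 1379 - 5 = 1374$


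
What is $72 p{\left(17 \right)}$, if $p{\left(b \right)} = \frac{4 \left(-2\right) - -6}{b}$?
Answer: $- \frac{144}{17} \approx -8.4706$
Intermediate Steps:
$p{\left(b \right)} = - \frac{2}{b}$ ($p{\left(b \right)} = \frac{-8 + 6}{b} = - \frac{2}{b}$)
$72 p{\left(17 \right)} = 72 \left(- \frac{2}{17}\right) = - \frac{144}{17}$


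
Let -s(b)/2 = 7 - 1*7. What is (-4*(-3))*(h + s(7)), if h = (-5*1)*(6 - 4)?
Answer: -120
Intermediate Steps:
s(b) = 0 (s(b) = -2*(7 - 1*7) = -2*(7 - 7) = -2*0 = 0)
h = -10 (h = -5*2 = -10)
(-4*(-3))*(h + s(7)) = (-4*(-3))*(-10 + 0) = 12*(-10) = -120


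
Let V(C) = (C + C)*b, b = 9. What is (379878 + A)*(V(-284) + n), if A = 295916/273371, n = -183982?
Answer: -19637019464523476/273371 ≈ -7.1833e+10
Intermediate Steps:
A = 295916/273371 (A = 295916*(1/273371) = 295916/273371 ≈ 1.0825)
V(C) = 18*C (V(C) = (C + C)*9 = (2*C)*9 = 18*C)
(379878 + A)*(V(-284) + n) = (379878 + 295916/273371)*(18*(-284) - 183982) = 103847924654*(-5112 - 183982)/273371 = (103847924654/273371)*(-189094) = -19637019464523476/273371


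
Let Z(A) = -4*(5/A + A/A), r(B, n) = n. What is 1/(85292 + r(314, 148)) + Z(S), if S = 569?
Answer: -196169671/48615360 ≈ -4.0351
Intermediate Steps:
Z(A) = -4 - 20/A (Z(A) = -4*(5/A + 1) = -4*(1 + 5/A) = -4 - 20/A)
1/(85292 + r(314, 148)) + Z(S) = 1/(85292 + 148) + (-4 - 20/569) = 1/85440 + (-4 - 20*1/569) = 1/85440 + (-4 - 20/569) = 1/85440 - 2296/569 = -196169671/48615360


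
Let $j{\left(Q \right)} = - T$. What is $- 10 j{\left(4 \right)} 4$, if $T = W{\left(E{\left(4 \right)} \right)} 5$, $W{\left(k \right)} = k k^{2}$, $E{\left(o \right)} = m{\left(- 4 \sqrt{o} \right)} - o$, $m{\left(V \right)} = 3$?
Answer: $-200$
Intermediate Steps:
$E{\left(o \right)} = 3 - o$
$W{\left(k \right)} = k^{3}$
$T = -5$ ($T = \left(3 - 4\right)^{3} \cdot 5 = \left(-1\right)^{3} \cdot 5 = \left(-1\right) 5 = -5$)
$j{\left(Q \right)} = 5$ ($j{\left(Q \right)} = \left(-1\right) \left(-5\right) = 5$)
$- 10 j{\left(4 \right)} 4 = \left(-10\right) 5 \cdot 4 = \left(-50\right) 4 = -200$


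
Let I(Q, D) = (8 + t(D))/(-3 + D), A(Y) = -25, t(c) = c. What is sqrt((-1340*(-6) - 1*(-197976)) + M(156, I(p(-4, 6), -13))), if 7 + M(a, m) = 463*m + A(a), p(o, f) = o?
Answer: 3*sqrt(366451)/4 ≈ 454.01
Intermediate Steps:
I(Q, D) = (8 + D)/(-3 + D)
M(a, m) = -32 + 463*m (M(a, m) = -7 + (463*m - 25) = -7 + (-25 + 463*m) = -32 + 463*m)
sqrt((-1340*(-6) - 1*(-197976)) + M(156, I(p(-4, 6), -13))) = sqrt((-1340*(-6) - 1*(-197976)) + (-32 + 463*((8 - 13)/(-3 - 13)))) = sqrt((8040 + 197976) + (-32 + 463*(-5/(-16)))) = sqrt(206016 + (-32 + 463*(-1/16*(-5)))) = sqrt(206016 + (-32 + 463*(5/16))) = sqrt(206016 + (-32 + 2315/16)) = sqrt(206016 + 1803/16) = sqrt(3298059/16) = 3*sqrt(366451)/4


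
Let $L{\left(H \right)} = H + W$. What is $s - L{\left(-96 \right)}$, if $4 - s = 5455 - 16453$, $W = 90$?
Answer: $11008$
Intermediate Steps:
$L{\left(H \right)} = 90 + H$ ($L{\left(H \right)} = H + 90 = 90 + H$)
$s = 11002$ ($s = 4 - \left(5455 - 16453\right) = 4 - -10998 = 4 + 10998 = 11002$)
$s - L{\left(-96 \right)} = 11002 - \left(90 - 96\right) = 11002 - -6 = 11002 + 6 = 11008$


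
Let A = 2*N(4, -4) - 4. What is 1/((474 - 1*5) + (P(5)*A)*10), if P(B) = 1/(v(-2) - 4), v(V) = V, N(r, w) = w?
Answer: 1/489 ≈ 0.0020450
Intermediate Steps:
A = -12 (A = 2*(-4) - 4 = -8 - 4 = -12)
P(B) = -⅙ (P(B) = 1/(-2 - 4) = 1/(-6) = -⅙)
1/((474 - 1*5) + (P(5)*A)*10) = 1/((474 - 1*5) - ⅙*(-12)*10) = 1/((474 - 5) + 2*10) = 1/(469 + 20) = 1/489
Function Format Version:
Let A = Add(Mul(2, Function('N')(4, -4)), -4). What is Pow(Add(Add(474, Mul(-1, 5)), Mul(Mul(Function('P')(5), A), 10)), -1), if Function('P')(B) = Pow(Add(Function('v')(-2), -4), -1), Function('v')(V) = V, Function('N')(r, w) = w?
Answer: Rational(1, 489) ≈ 0.0020450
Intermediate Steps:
A = -12 (A = Add(Mul(2, -4), -4) = Add(-8, -4) = -12)
Function('P')(B) = Rational(-1, 6) (Function('P')(B) = Pow(Add(-2, -4), -1) = Pow(-6, -1) = Rational(-1, 6))
Pow(Add(Add(474, Mul(-1, 5)), Mul(Mul(Function('P')(5), A), 10)), -1) = Pow(Add(Add(474, Mul(-1, 5)), Mul(Mul(Rational(-1, 6), -12), 10)), -1) = Pow(Add(Add(474, -5), Mul(2, 10)), -1) = Pow(Add(469, 20), -1) = Pow(489, -1) = Rational(1, 489)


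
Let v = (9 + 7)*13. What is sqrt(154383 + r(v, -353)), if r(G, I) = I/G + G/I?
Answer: sqrt(52017460042691)/18356 ≈ 392.91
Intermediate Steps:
v = 208 (v = 16*13 = 208)
r(G, I) = G/I + I/G
sqrt(154383 + r(v, -353)) = sqrt(154383 + (208/(-353) - 353/208)) = sqrt(154383 + (208*(-1/353) - 353*1/208)) = sqrt(154383 + (-208/353 - 353/208)) = sqrt(154383 - 167873/73424) = sqrt(11335249519/73424) = sqrt(52017460042691)/18356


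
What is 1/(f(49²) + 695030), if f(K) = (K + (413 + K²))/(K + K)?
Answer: 686/477614525 ≈ 1.4363e-6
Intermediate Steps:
f(K) = (413 + K + K²)/(2*K) (f(K) = (413 + K + K²)/((2*K)) = (413 + K + K²)*(1/(2*K)) = (413 + K + K²)/(2*K))
1/(f(49²) + 695030) = 1/((413 + 49²*(1 + 49²))/(2*(49²)) + 695030) = 1/((½)*(413 + 2401*(1 + 2401))/2401 + 695030) = 1/((½)*(1/2401)*(413 + 2401*2402) + 695030) = 1/((½)*(1/2401)*(413 + 5767202) + 695030) = 1/((½)*(1/2401)*5767615 + 695030) = 1/(823945/686 + 695030) = 1/(477614525/686) = 686/477614525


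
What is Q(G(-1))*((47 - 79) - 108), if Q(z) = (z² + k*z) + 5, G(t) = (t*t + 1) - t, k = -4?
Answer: -280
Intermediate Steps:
G(t) = 1 + t² - t (G(t) = (t² + 1) - t = (1 + t²) - t = 1 + t² - t)
Q(z) = 5 + z² - 4*z (Q(z) = (z² - 4*z) + 5 = 5 + z² - 4*z)
Q(G(-1))*((47 - 79) - 108) = (5 + (1 + (-1)² - 1*(-1))² - 4*(1 + (-1)² - 1*(-1)))*((47 - 79) - 108) = (5 + (1 + 1 + 1)² - 4*(1 + 1 + 1))*(-32 - 108) = (5 + 3² - 4*3)*(-140) = (5 + 9 - 12)*(-140) = 2*(-140) = -280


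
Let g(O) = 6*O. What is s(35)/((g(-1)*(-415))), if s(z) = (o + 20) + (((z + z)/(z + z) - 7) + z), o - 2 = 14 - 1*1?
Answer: 32/1245 ≈ 0.025703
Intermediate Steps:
o = 15 (o = 2 + (14 - 1*1) = 2 + (14 - 1) = 2 + 13 = 15)
s(z) = 29 + z (s(z) = (15 + 20) + (((z + z)/(z + z) - 7) + z) = 35 + (((2*z)/((2*z)) - 7) + z) = 35 + (((2*z)*(1/(2*z)) - 7) + z) = 35 + ((1 - 7) + z) = 35 + (-6 + z) = 29 + z)
s(35)/((g(-1)*(-415))) = (29 + 35)/(((6*(-1))*(-415))) = 64/((-6*(-415))) = 64/2490 = 64*(1/2490) = 32/1245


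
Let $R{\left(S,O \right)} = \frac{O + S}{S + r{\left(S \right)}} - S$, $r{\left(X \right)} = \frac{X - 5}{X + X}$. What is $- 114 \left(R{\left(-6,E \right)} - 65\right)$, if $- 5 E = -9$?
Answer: $\frac{2022702}{305} \approx 6631.8$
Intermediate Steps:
$E = \frac{9}{5}$ ($E = \left(- \frac{1}{5}\right) \left(-9\right) = \frac{9}{5} \approx 1.8$)
$r{\left(X \right)} = \frac{-5 + X}{2 X}$
$R{\left(S,O \right)} = - S + \frac{O + S}{S + \frac{-5 + S}{2 S}}$ ($R{\left(S,O \right)} = \frac{O + S}{S + \frac{-5 + S}{2 S}} - S = - S + \frac{O + S}{S + \frac{-5 + S}{2 S}}$)
$- 114 \left(R{\left(-6,E \right)} - 65\right) = - 114 \left(- \frac{6 \left(5 - 6 - 2 \left(-6\right)^{2} + 2 \cdot \frac{9}{5}\right)}{-5 - 6 + 2 \left(-6\right)^{2}} - 65\right) = - 114 \left(- \frac{6 \left(5 - 6 - 72 + \frac{18}{5}\right)}{-5 - 6 + 2 \cdot 36} - 65\right) = - 114 \left(- \frac{6 \left(5 - 6 - 72 + \frac{18}{5}\right)}{-5 - 6 + 72} - 65\right) = - 114 \left(\left(-6\right) \frac{1}{61} \left(- \frac{347}{5}\right) - 65\right) = - 114 \left(\frac{2082}{305} - 65\right) = \left(-114\right) \left(- \frac{17743}{305}\right) = \frac{2022702}{305}$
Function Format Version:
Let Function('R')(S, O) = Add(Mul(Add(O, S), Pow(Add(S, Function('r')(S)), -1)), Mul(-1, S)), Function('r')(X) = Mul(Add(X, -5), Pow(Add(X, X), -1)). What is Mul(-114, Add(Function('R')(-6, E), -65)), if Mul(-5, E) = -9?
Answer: Rational(2022702, 305) ≈ 6631.8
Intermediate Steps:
E = Rational(9, 5) (E = Mul(Rational(-1, 5), -9) = Rational(9, 5) ≈ 1.8000)
Function('r')(X) = Mul(Rational(1, 2), Pow(X, -1), Add(-5, X)) (Function('r')(X) = Mul(Add(-5, X), Pow(Mul(2, X), -1)) = Mul(Add(-5, X), Mul(Rational(1, 2), Pow(X, -1))) = Mul(Rational(1, 2), Pow(X, -1), Add(-5, X)))
Function('R')(S, O) = Add(Mul(-1, S), Mul(Pow(Add(S, Mul(Rational(1, 2), Pow(S, -1), Add(-5, S))), -1), Add(O, S))) (Function('R')(S, O) = Add(Mul(Add(O, S), Pow(Add(S, Mul(Rational(1, 2), Pow(S, -1), Add(-5, S))), -1)), Mul(-1, S)) = Add(Mul(Pow(Add(S, Mul(Rational(1, 2), Pow(S, -1), Add(-5, S))), -1), Add(O, S)), Mul(-1, S)) = Add(Mul(-1, S), Mul(Pow(Add(S, Mul(Rational(1, 2), Pow(S, -1), Add(-5, S))), -1), Add(O, S))))
Mul(-114, Add(Function('R')(-6, E), -65)) = Mul(-114, Add(Mul(-6, Pow(Add(-5, -6, Mul(2, Pow(-6, 2))), -1), Add(5, -6, Mul(-2, Pow(-6, 2)), Mul(2, Rational(9, 5)))), -65)) = Mul(-114, Add(Mul(-6, Pow(Add(-5, -6, Mul(2, 36)), -1), Add(5, -6, Mul(-2, 36), Rational(18, 5))), -65)) = Mul(-114, Add(Mul(-6, Pow(Add(-5, -6, 72), -1), Add(5, -6, -72, Rational(18, 5))), -65)) = Mul(-114, Add(Mul(-6, Pow(61, -1), Rational(-347, 5)), -65)) = Mul(-114, Add(Mul(-6, Rational(1, 61), Rational(-347, 5)), -65)) = Mul(-114, Add(Rational(2082, 305), -65)) = Mul(-114, Rational(-17743, 305)) = Rational(2022702, 305)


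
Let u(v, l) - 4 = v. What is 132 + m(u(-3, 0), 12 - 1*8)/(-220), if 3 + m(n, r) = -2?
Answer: 5809/44 ≈ 132.02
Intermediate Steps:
u(v, l) = 4 + v
m(n, r) = -5 (m(n, r) = -3 - 2 = -5)
132 + m(u(-3, 0), 12 - 1*8)/(-220) = 132 - 5/(-220) = 132 - 5*(-1/220) = 132 + 1/44 = 5809/44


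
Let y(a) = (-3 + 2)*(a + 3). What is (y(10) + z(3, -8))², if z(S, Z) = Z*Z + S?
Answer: 2916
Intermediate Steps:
z(S, Z) = S + Z² (z(S, Z) = Z² + S = S + Z²)
y(a) = -3 - a (y(a) = -(3 + a) = -3 - a)
(y(10) + z(3, -8))² = ((-3 - 1*10) + (3 + (-8)²))² = ((-3 - 10) + (3 + 64))² = (-13 + 67)² = 54² = 2916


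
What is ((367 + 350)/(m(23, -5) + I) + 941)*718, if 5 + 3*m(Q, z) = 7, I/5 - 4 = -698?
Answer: 3515247943/5204 ≈ 6.7549e+5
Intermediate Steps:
I = -3470 (I = 20 + 5*(-698) = 20 - 3490 = -3470)
m(Q, z) = ⅔ (m(Q, z) = -5/3 + (⅓)*7 = -5/3 + 7/3 = ⅔)
((367 + 350)/(m(23, -5) + I) + 941)*718 = ((367 + 350)/(⅔ - 3470) + 941)*718 = (717/(-10408/3) + 941)*718 = (717*(-3/10408) + 941)*718 = (-2151/10408 + 941)*718 = (9791777/10408)*718 = 3515247943/5204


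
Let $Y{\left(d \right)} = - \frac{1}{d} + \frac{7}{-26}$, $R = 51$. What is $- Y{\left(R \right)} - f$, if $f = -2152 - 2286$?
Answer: $\frac{5885171}{1326} \approx 4438.3$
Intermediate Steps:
$f = -4438$
$Y{\left(d \right)} = - \frac{7}{26} - \frac{1}{d}$ ($Y{\left(d \right)} = - \frac{1}{d} + 7 \left(- \frac{1}{26}\right) = - \frac{1}{d} - \frac{7}{26} = - \frac{7}{26} - \frac{1}{d}$)
$- Y{\left(R \right)} - f = - (- \frac{7}{26} - \frac{1}{51}) - -4438 = - (- \frac{7}{26} - \frac{1}{51}) + 4438 = \left(-1\right) \left(- \frac{383}{1326}\right) + 4438 = \frac{383}{1326} + 4438 = \frac{5885171}{1326}$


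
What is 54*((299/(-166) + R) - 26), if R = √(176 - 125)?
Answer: -124605/83 + 54*√51 ≈ -1115.6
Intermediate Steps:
R = √51 ≈ 7.1414
54*((299/(-166) + R) - 26) = 54*((299/(-166) + √51) - 26) = 54*((299*(-1/166) + √51) - 26) = 54*((-299/166 + √51) - 26) = 54*(-4615/166 + √51) = -124605/83 + 54*√51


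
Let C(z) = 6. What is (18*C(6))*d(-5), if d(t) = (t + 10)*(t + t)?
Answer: -5400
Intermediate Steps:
d(t) = 2*t*(10 + t) (d(t) = (10 + t)*(2*t) = 2*t*(10 + t))
(18*C(6))*d(-5) = (18*6)*(2*(-5)*(10 - 5)) = 108*(2*(-5)*5) = 108*(-50) = -5400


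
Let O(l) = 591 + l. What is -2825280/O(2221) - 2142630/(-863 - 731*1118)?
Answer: -10111385190/10090159 ≈ -1002.1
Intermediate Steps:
-2825280/O(2221) - 2142630/(-863 - 731*1118) = -2825280/(591 + 2221) - 2142630/(-863 - 731*1118) = -2825280/2812 - 2142630/(-863 - 817258) = -2825280*1/2812 - 2142630/(-818121) = -706320/703 - 2142630*(-1/818121) = -706320/703 + 37590/14353 = -10111385190/10090159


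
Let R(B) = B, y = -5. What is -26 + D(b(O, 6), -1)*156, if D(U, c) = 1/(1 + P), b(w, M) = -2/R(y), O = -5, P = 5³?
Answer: -520/21 ≈ -24.762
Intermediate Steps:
P = 125
b(w, M) = ⅖ (b(w, M) = -2/(-5) = -2*(-⅕) = ⅖)
D(U, c) = 1/126 (D(U, c) = 1/(1 + 125) = 1/126)
-26 + D(b(O, 6), -1)*156 = -26 + (1/126)*156 = -26 + 26/21 = -520/21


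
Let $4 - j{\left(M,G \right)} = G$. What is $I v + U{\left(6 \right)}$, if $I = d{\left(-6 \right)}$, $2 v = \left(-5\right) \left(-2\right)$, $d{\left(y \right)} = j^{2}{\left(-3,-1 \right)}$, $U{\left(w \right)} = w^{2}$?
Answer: $161$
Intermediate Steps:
$j{\left(M,G \right)} = 4 - G$
$d{\left(y \right)} = 25$ ($d{\left(y \right)} = \left(4 - -1\right)^{2} = \left(4 + 1\right)^{2} = 5^{2} = 25$)
$v = 5$ ($v = \frac{\left(-5\right) \left(-2\right)}{2} = \frac{1}{2} \cdot 10 = 5$)
$I = 25$
$I v + U{\left(6 \right)} = 25 \cdot 5 + 6^{2} = 125 + 36 = 161$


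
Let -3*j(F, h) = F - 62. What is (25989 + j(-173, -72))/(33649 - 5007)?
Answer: 39101/42963 ≈ 0.91011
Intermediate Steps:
j(F, h) = 62/3 - F/3 (j(F, h) = -(F - 62)/3 = -(-62 + F)/3 = 62/3 - F/3)
(25989 + j(-173, -72))/(33649 - 5007) = (25989 + (62/3 - ⅓*(-173)))/(33649 - 5007) = (25989 + (62/3 + 173/3))/28642 = (25989 + 235/3)*(1/28642) = (78202/3)*(1/28642) = 39101/42963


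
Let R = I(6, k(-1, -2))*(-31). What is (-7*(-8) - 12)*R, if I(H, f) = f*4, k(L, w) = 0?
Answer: 0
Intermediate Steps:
I(H, f) = 4*f
R = 0 (R = (4*0)*(-31) = 0*(-31) = 0)
(-7*(-8) - 12)*R = (-7*(-8) - 12)*0 = (56 - 12)*0 = 44*0 = 0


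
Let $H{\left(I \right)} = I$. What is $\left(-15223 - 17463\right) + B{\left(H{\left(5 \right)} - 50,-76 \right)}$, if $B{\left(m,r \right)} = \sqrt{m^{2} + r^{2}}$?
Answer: $-32686 + \sqrt{7801} \approx -32598.0$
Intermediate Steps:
$\left(-15223 - 17463\right) + B{\left(H{\left(5 \right)} - 50,-76 \right)} = \left(-15223 - 17463\right) + \sqrt{\left(5 - 50\right)^{2} + \left(-76\right)^{2}} = -32686 + \sqrt{\left(5 - 50\right)^{2} + 5776} = -32686 + \sqrt{\left(-45\right)^{2} + 5776} = -32686 + \sqrt{2025 + 5776} = -32686 + \sqrt{7801}$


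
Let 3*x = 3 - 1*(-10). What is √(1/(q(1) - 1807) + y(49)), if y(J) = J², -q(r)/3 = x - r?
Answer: 2*√1981718318/1817 ≈ 49.000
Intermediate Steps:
x = 13/3 (x = (3 - 1*(-10))/3 = (3 + 10)/3 = (⅓)*13 = 13/3 ≈ 4.3333)
q(r) = -13 + 3*r (q(r) = -3*(13/3 - r) = -13 + 3*r)
√(1/(q(1) - 1807) + y(49)) = √(1/((-13 + 3*1) - 1807) + 49²) = √(1/((-13 + 3) - 1807) + 2401) = √(1/(-10 - 1807) + 2401) = √(1/(-1817) + 2401) = √(-1/1817 + 2401) = √(4362616/1817) = 2*√1981718318/1817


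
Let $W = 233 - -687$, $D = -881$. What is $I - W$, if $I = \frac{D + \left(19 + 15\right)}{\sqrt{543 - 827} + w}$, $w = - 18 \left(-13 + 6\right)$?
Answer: $\frac{- 1840 \sqrt{71} + 116767 i}{2 \left(\sqrt{71} - 63 i\right)} \approx -926.6 + 0.88329 i$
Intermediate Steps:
$w = 126$ ($w = \left(-18\right) \left(-7\right) = 126$)
$W = 920$ ($W = 233 + 687 = 920$)
$I = - \frac{847}{126 + 2 i \sqrt{71}}$ ($I = \frac{-881 + \left(19 + 15\right)}{\sqrt{543 - 827} + 126} = \frac{-881 + 34}{\sqrt{-284} + 126} = - \frac{847}{2 i \sqrt{71} + 126} = - \frac{847}{126 + 2 i \sqrt{71}} \approx -6.6041 + 0.88329 i$)
$I - W = \left(- \frac{53361}{8080} + \frac{847 i \sqrt{71}}{8080}\right) - 920 = - \frac{7486961}{8080} + \frac{847 i \sqrt{71}}{8080}$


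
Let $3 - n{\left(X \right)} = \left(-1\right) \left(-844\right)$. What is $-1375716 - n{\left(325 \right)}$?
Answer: $-1374875$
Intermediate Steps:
$n{\left(X \right)} = -841$ ($n{\left(X \right)} = 3 - \left(-1\right) \left(-844\right) = 3 - 844 = -841$)
$-1375716 - n{\left(325 \right)} = -1375716 - -841 = -1375716 + 841 = -1374875$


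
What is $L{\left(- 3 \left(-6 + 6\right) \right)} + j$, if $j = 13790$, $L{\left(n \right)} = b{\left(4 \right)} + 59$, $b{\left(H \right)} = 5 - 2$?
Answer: $13852$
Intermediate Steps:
$b{\left(H \right)} = 3$ ($b{\left(H \right)} = 5 - 2 = 3$)
$L{\left(n \right)} = 62$ ($L{\left(n \right)} = 3 + 59 = 62$)
$L{\left(- 3 \left(-6 + 6\right) \right)} + j = 62 + 13790 = 13852$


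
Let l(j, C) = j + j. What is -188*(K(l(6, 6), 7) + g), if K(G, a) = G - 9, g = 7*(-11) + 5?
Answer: 12972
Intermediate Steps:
l(j, C) = 2*j
g = -72 (g = -77 + 5 = -72)
K(G, a) = -9 + G
-188*(K(l(6, 6), 7) + g) = -188*((-9 + 2*6) - 72) = -188*((-9 + 12) - 72) = -188*(3 - 72) = -188*(-69) = 12972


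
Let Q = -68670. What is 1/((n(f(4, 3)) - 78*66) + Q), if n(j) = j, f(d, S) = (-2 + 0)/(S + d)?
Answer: -7/516728 ≈ -1.3547e-5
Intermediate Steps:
f(d, S) = -2/(S + d)
1/((n(f(4, 3)) - 78*66) + Q) = 1/((-2/(3 + 4) - 78*66) - 68670) = 1/((-2/7 - 5148) - 68670) = 1/(-36038/7 - 68670) = 1/(-516728/7) = -7/516728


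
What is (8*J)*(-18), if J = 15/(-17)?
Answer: 2160/17 ≈ 127.06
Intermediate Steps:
J = -15/17 (J = 15*(-1/17) = -15/17 ≈ -0.88235)
(8*J)*(-18) = (8*(-15/17))*(-18) = -120/17*(-18) = 2160/17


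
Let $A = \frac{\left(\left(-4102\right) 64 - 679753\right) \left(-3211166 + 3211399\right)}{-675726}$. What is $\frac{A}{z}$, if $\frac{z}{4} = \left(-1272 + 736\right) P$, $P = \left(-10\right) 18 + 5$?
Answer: $\frac{219551473}{253532395200} \approx 0.00086597$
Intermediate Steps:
$P = -175$ ($P = -180 + 5 = -175$)
$A = \frac{219551473}{675726}$ ($A = \left(-262528 - 679753\right) 233 \left(- \frac{1}{675726}\right) = \left(-942281\right) 233 \left(- \frac{1}{675726}\right) = \left(-219551473\right) \left(- \frac{1}{675726}\right) = \frac{219551473}{675726} \approx 324.91$)
$z = 375200$ ($z = 4 \left(-1272 + 736\right) \left(-175\right) = 4 \left(\left(-536\right) \left(-175\right)\right) = 4 \cdot 93800 = 375200$)
$\frac{A}{z} = \frac{219551473}{675726 \cdot 375200} = \frac{219551473}{675726} \cdot \frac{1}{375200} = \frac{219551473}{253532395200}$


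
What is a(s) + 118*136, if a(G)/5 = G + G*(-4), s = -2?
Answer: 16078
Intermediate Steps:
a(G) = -15*G (a(G) = 5*(G + G*(-4)) = 5*(G - 4*G) = 5*(-3*G) = -15*G)
a(s) + 118*136 = -15*(-2) + 118*136 = 30 + 16048 = 16078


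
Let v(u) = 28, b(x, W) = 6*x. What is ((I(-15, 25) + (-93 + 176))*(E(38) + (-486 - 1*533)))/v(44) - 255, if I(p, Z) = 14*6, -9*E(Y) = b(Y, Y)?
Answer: -544631/84 ≈ -6483.7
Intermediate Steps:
E(Y) = -2*Y/3
I(p, Z) = 84
((I(-15, 25) + (-93 + 176))*(E(38) + (-486 - 1*533)))/v(44) - 255 = ((84 + (-93 + 176))*(-2/3*38 + (-486 - 1*533)))/28 - 255 = ((84 + 83)*(-76/3 + (-486 - 533)))*(1/28) - 255 = (167*(-76/3 - 1019))*(1/28) - 255 = (167*(-3133/3))*(1/28) - 255 = -523211/3*1/28 - 255 = -523211/84 - 255 = -544631/84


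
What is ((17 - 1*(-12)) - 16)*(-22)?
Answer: -286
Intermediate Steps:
((17 - 1*(-12)) - 16)*(-22) = ((17 + 12) - 16)*(-22) = (29 - 16)*(-22) = 13*(-22) = -286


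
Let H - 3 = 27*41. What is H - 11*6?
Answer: 1044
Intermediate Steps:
H = 1110 (H = 3 + 27*41 = 3 + 1107 = 1110)
H - 11*6 = 1110 - 11*6 = 1110 - 1*66 = 1110 - 66 = 1044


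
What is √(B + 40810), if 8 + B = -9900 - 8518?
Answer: 4*√1399 ≈ 149.61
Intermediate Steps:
B = -18426 (B = -8 + (-9900 - 8518) = -8 - 18418 = -18426)
√(B + 40810) = √(-18426 + 40810) = √22384 = 4*√1399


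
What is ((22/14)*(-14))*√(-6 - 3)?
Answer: -66*I ≈ -66.0*I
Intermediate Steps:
((22/14)*(-14))*√(-6 - 3) = ((22*(1/14))*(-14))*√(-9) = ((11/7)*(-14))*(3*I) = -66*I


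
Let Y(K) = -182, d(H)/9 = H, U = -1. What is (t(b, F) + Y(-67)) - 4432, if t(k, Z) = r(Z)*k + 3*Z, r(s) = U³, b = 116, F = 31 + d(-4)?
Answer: -4745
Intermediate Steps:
d(H) = 9*H
F = -5 (F = 31 + 9*(-4) = 31 - 36 = -5)
r(s) = -1 (r(s) = (-1)³ = -1)
t(k, Z) = -k + 3*Z
(t(b, F) + Y(-67)) - 4432 = ((-1*116 + 3*(-5)) - 182) - 4432 = ((-116 - 15) - 182) - 4432 = (-131 - 182) - 4432 = -313 - 4432 = -4745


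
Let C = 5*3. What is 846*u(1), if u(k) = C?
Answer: 12690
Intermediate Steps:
C = 15
u(k) = 15
846*u(1) = 846*15 = 12690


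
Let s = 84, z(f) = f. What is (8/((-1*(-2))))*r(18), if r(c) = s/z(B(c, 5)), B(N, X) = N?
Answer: 56/3 ≈ 18.667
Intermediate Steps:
r(c) = 84/c
(8/((-1*(-2))))*r(18) = (8/((-1*(-2))))*(84/18) = (8/2)*(84*(1/18)) = (8*(½))*(14/3) = 4*(14/3) = 56/3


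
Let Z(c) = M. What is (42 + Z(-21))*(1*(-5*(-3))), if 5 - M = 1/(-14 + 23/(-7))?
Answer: 85410/121 ≈ 705.87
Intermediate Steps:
M = 612/121 (M = 5 - 1/(-14 + 23/(-7)) = 5 - 1/(-14 + 23*(-⅐)) = 5 - 1/(-14 - 23/7) = 5 - 1/(-121/7) = 5 - 1*(-7/121) = 5 + 7/121 = 612/121 ≈ 5.0579)
Z(c) = 612/121
(42 + Z(-21))*(1*(-5*(-3))) = (42 + 612/121)*(1*(-5*(-3))) = 5694*(1*15)/121 = (5694/121)*15 = 85410/121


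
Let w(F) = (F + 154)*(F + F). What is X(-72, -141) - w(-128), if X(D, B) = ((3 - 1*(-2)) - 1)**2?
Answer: 6672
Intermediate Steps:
X(D, B) = 16 (X(D, B) = ((3 + 2) - 1)**2 = (5 - 1)**2 = 4**2 = 16)
w(F) = 2*F*(154 + F) (w(F) = (154 + F)*(2*F) = 2*F*(154 + F))
X(-72, -141) - w(-128) = 16 - 2*(-128)*(154 - 128) = 16 - 2*(-128)*26 = 16 - 1*(-6656) = 16 + 6656 = 6672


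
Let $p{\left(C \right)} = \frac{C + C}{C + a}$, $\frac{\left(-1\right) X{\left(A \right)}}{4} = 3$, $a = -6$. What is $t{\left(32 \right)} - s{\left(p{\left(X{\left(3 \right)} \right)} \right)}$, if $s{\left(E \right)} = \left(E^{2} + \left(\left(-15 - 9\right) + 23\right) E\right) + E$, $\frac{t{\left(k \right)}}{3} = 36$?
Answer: $\frac{956}{9} \approx 106.22$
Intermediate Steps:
$t{\left(k \right)} = 108$ ($t{\left(k \right)} = 3 \cdot 36 = 108$)
$X{\left(A \right)} = -12$ ($X{\left(A \right)} = \left(-4\right) 3 = -12$)
$p{\left(C \right)} = \frac{2 C}{-6 + C}$ ($p{\left(C \right)} = \frac{C + C}{C - 6} = \frac{2 C}{-6 + C}$)
$s{\left(E \right)} = E^{2}$ ($s{\left(E \right)} = \left(E^{2} + \left(-24 + 23\right) E\right) + E = \left(E^{2} - E\right) + E = E^{2}$)
$t{\left(32 \right)} - s{\left(p{\left(X{\left(3 \right)} \right)} \right)} = 108 - \left(2 \left(-12\right) \frac{1}{-6 - 12}\right)^{2} = 108 - \left(2 \left(-12\right) \frac{1}{-18}\right)^{2} = 108 - \left(2 \left(-12\right) \left(- \frac{1}{18}\right)\right)^{2} = 108 - \left(\frac{4}{3}\right)^{2} = 108 - \frac{16}{9} = \frac{956}{9}$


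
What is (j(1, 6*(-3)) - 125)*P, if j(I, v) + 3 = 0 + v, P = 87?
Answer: -12702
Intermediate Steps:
j(I, v) = -3 + v (j(I, v) = -3 + (0 + v) = -3 + v)
(j(1, 6*(-3)) - 125)*P = ((-3 + 6*(-3)) - 125)*87 = ((-3 - 18) - 125)*87 = (-21 - 125)*87 = -146*87 = -12702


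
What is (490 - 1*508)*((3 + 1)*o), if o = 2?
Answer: -144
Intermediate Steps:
(490 - 1*508)*((3 + 1)*o) = (490 - 1*508)*((3 + 1)*2) = (490 - 508)*(4*2) = -18*8 = -144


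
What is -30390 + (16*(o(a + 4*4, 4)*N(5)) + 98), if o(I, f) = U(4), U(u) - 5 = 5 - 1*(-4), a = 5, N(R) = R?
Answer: -29172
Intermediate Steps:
U(u) = 14 (U(u) = 5 + (5 - 1*(-4)) = 5 + (5 + 4) = 5 + 9 = 14)
o(I, f) = 14
-30390 + (16*(o(a + 4*4, 4)*N(5)) + 98) = -30390 + (16*(14*5) + 98) = -30390 + (16*70 + 98) = -30390 + (1120 + 98) = -30390 + 1218 = -29172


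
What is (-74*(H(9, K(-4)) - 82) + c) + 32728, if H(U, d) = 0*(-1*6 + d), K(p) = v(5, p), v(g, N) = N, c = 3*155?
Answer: 39261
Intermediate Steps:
c = 465
K(p) = p
H(U, d) = 0 (H(U, d) = 0*(-6 + d) = 0)
(-74*(H(9, K(-4)) - 82) + c) + 32728 = (-74*(0 - 82) + 465) + 32728 = (-74*(-82) + 465) + 32728 = (6068 + 465) + 32728 = 6533 + 32728 = 39261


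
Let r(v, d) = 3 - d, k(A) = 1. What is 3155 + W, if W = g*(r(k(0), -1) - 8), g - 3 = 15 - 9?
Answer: 3119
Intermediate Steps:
g = 9 (g = 3 + (15 - 9) = 3 + 6 = 9)
W = -36 (W = 9*((3 - 1*(-1)) - 8) = 9*((3 + 1) - 8) = 9*(4 - 8) = 9*(-4) = -36)
3155 + W = 3155 - 36 = 3119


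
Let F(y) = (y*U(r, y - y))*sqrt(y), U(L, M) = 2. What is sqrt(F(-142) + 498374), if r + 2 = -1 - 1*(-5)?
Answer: sqrt(498374 - 284*I*sqrt(142)) ≈ 705.96 - 2.397*I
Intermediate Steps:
r = 2 (r = -2 + (-1 - 1*(-5)) = -2 + (-1 + 5) = -2 + 4 = 2)
F(y) = 2*y**(3/2) (F(y) = (y*2)*sqrt(y) = (2*y)*sqrt(y) = 2*y**(3/2))
sqrt(F(-142) + 498374) = sqrt(2*(-142)**(3/2) + 498374) = sqrt(2*(-142*I*sqrt(142)) + 498374) = sqrt(-284*I*sqrt(142) + 498374) = sqrt(498374 - 284*I*sqrt(142))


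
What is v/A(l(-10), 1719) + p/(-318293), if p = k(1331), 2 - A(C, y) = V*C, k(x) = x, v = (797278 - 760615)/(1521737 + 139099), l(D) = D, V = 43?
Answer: -314432612351/76123076104512 ≈ -0.0041306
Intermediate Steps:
v = 12221/553612 (v = 36663/1660836 = 36663*(1/1660836) = 12221/553612 ≈ 0.022075)
A(C, y) = 2 - 43*C
p = 1331
v/A(l(-10), 1719) + p/(-318293) = 12221/(553612*(2 - 43*(-10))) + 1331/(-318293) = 12221/(553612*(2 + 430)) + 1331*(-1/318293) = (12221/553612)/432 - 1331/318293 = (12221/553612)*(1/432) - 1331/318293 = 12221/239160384 - 1331/318293 = -314432612351/76123076104512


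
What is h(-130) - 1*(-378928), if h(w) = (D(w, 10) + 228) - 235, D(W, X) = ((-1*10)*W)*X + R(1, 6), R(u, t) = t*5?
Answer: 391951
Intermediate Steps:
R(u, t) = 5*t
D(W, X) = 30 - 10*W*X (D(W, X) = ((-1*10)*W)*X + 5*6 = (-10*W)*X + 30 = -10*W*X + 30 = 30 - 10*W*X)
h(w) = 23 - 100*w (h(w) = ((30 - 10*w*10) + 228) - 235 = ((30 - 100*w) + 228) - 235 = (258 - 100*w) - 235 = 23 - 100*w)
h(-130) - 1*(-378928) = (23 - 100*(-130)) - 1*(-378928) = (23 + 13000) + 378928 = 13023 + 378928 = 391951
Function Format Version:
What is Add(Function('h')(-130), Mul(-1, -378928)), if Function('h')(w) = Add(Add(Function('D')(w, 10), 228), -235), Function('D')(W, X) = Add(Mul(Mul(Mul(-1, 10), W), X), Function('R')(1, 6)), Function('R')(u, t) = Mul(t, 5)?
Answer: 391951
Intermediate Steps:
Function('R')(u, t) = Mul(5, t)
Function('D')(W, X) = Add(30, Mul(-10, W, X)) (Function('D')(W, X) = Add(Mul(Mul(Mul(-1, 10), W), X), Mul(5, 6)) = Add(Mul(Mul(-10, W), X), 30) = Add(Mul(-10, W, X), 30) = Add(30, Mul(-10, W, X)))
Function('h')(w) = Add(23, Mul(-100, w)) (Function('h')(w) = Add(Add(Add(30, Mul(-10, w, 10)), 228), -235) = Add(Add(Add(30, Mul(-100, w)), 228), -235) = Add(Add(258, Mul(-100, w)), -235) = Add(23, Mul(-100, w)))
Add(Function('h')(-130), Mul(-1, -378928)) = Add(Add(23, Mul(-100, -130)), Mul(-1, -378928)) = Add(Add(23, 13000), 378928) = Add(13023, 378928) = 391951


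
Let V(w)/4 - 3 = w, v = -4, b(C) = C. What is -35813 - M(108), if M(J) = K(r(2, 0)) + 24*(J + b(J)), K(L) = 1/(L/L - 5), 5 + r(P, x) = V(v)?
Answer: -163987/4 ≈ -40997.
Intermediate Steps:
V(w) = 12 + 4*w
r(P, x) = -9 (r(P, x) = -5 + (12 + 4*(-4)) = -5 + (12 - 16) = -5 - 4 = -9)
K(L) = -¼ (K(L) = 1/(1 - 5) = 1/(-4) = -¼)
M(J) = -¼ + 48*J (M(J) = -¼ + 24*(J + J) = -¼ + 24*(2*J) = -¼ + 48*J)
-35813 - M(108) = -35813 - (-¼ + 48*108) = -35813 - (-¼ + 5184) = -35813 - 1*20735/4 = -35813 - 20735/4 = -163987/4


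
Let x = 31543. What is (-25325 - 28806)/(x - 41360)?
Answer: 54131/9817 ≈ 5.5140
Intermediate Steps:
(-25325 - 28806)/(x - 41360) = (-25325 - 28806)/(31543 - 41360) = -54131/(-9817) = -54131*(-1/9817) = 54131/9817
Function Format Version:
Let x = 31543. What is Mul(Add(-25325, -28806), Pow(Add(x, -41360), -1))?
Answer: Rational(54131, 9817) ≈ 5.5140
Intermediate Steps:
Mul(Add(-25325, -28806), Pow(Add(x, -41360), -1)) = Mul(Add(-25325, -28806), Pow(Add(31543, -41360), -1)) = Mul(-54131, Pow(-9817, -1)) = Mul(-54131, Rational(-1, 9817)) = Rational(54131, 9817)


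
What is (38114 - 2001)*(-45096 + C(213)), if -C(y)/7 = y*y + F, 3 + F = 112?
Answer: -13124980946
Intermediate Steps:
F = 109 (F = -3 + 112 = 109)
C(y) = -763 - 7*y² (C(y) = -7*(y*y + 109) = -7*(y² + 109) = -7*(109 + y²) = -763 - 7*y²)
(38114 - 2001)*(-45096 + C(213)) = (38114 - 2001)*(-45096 + (-763 - 7*213²)) = 36113*(-45096 + (-763 - 7*45369)) = 36113*(-45096 + (-763 - 317583)) = 36113*(-45096 - 318346) = 36113*(-363442) = -13124980946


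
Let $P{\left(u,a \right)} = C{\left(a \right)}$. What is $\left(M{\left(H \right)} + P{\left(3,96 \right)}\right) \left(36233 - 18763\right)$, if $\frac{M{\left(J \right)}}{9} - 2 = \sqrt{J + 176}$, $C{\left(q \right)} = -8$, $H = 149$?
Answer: $174700 + 786150 \sqrt{13} \approx 3.0092 \cdot 10^{6}$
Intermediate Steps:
$P{\left(u,a \right)} = -8$
$M{\left(J \right)} = 18 + 9 \sqrt{176 + J}$ ($M{\left(J \right)} = 18 + 9 \sqrt{J + 176} = 18 + 9 \sqrt{176 + J}$)
$\left(M{\left(H \right)} + P{\left(3,96 \right)}\right) \left(36233 - 18763\right) = \left(\left(18 + 9 \sqrt{176 + 149}\right) - 8\right) \left(36233 - 18763\right) = \left(\left(18 + 9 \sqrt{325}\right) - 8\right) 17470 = \left(\left(18 + 9 \cdot 5 \sqrt{13}\right) - 8\right) 17470 = \left(\left(18 + 45 \sqrt{13}\right) - 8\right) 17470 = \left(10 + 45 \sqrt{13}\right) 17470 = 174700 + 786150 \sqrt{13}$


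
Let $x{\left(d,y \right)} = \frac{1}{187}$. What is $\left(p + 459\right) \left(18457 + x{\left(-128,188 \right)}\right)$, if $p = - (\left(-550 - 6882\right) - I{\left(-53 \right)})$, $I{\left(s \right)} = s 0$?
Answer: $\frac{27235470860}{187} \approx 1.4564 \cdot 10^{8}$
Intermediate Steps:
$I{\left(s \right)} = 0$
$x{\left(d,y \right)} = \frac{1}{187}$
$p = 7432$ ($p = - (\left(-550 - 6882\right) - 0) = - (\left(-550 - 6882\right) + 0) = - (-7432 + 0) = \left(-1\right) \left(-7432\right) = 7432$)
$\left(p + 459\right) \left(18457 + x{\left(-128,188 \right)}\right) = \left(7432 + 459\right) \left(18457 + \frac{1}{187}\right) = 7891 \cdot \frac{3451460}{187} = \frac{27235470860}{187}$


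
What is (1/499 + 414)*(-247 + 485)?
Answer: 49167706/499 ≈ 98533.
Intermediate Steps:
(1/499 + 414)*(-247 + 485) = (1/499 + 414)*238 = (206587/499)*238 = 49167706/499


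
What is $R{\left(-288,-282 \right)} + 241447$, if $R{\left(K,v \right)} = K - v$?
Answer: $241441$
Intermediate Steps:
$R{\left(-288,-282 \right)} + 241447 = \left(-288 - -282\right) + 241447 = \left(-288 + 282\right) + 241447 = -6 + 241447 = 241441$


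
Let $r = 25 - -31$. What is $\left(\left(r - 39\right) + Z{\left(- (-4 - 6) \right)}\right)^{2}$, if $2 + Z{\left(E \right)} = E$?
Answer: $625$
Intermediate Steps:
$r = 56$ ($r = 25 + 31 = 56$)
$Z{\left(E \right)} = -2 + E$
$\left(\left(r - 39\right) + Z{\left(- (-4 - 6) \right)}\right)^{2} = \left(\left(56 - 39\right) - -8\right)^{2} = \left(17 + \left(-2 + 10\right)\right)^{2} = \left(17 + 8\right)^{2} = 25^{2} = 625$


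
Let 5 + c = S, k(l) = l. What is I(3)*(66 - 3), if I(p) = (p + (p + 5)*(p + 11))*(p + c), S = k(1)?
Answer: -7245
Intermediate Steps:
S = 1
c = -4 (c = -5 + 1 = -4)
I(p) = (-4 + p)*(p + (5 + p)*(11 + p)) (I(p) = (p + (p + 5)*(p + 11))*(p - 4) = (p + (5 + p)*(11 + p))*(-4 + p) = (-4 + p)*(p + (5 + p)*(11 + p)))
I(3)*(66 - 3) = (-220 + 3**3 - 13*3 + 13*3**2)*(66 - 3) = (-220 + 27 - 39 + 13*9)*63 = (-220 + 27 - 39 + 117)*63 = -115*63 = -7245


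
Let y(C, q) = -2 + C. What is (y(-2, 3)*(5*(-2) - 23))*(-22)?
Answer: -2904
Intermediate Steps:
(y(-2, 3)*(5*(-2) - 23))*(-22) = ((-2 - 2)*(5*(-2) - 23))*(-22) = -4*(-10 - 23)*(-22) = -4*(-33)*(-22) = 132*(-22) = -2904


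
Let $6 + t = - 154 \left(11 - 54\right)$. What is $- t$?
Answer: $-6616$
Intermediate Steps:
$t = 6616$ ($t = -6 - 154 \left(11 - 54\right) = -6 - -6622 = -6 + 6622 = 6616$)
$- t = \left(-1\right) 6616 = -6616$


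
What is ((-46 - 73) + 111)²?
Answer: 64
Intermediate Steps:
((-46 - 73) + 111)² = (-119 + 111)² = (-8)² = 64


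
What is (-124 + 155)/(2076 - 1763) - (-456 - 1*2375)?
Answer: 886134/313 ≈ 2831.1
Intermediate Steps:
(-124 + 155)/(2076 - 1763) - (-456 - 1*2375) = 31/313 - (-456 - 2375) = 31*(1/313) - 1*(-2831) = 31/313 + 2831 = 886134/313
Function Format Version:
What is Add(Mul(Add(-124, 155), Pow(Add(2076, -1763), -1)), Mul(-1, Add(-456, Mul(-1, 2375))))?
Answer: Rational(886134, 313) ≈ 2831.1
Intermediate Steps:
Add(Mul(Add(-124, 155), Pow(Add(2076, -1763), -1)), Mul(-1, Add(-456, Mul(-1, 2375)))) = Add(Mul(31, Pow(313, -1)), Mul(-1, Add(-456, -2375))) = Add(Mul(31, Rational(1, 313)), Mul(-1, -2831)) = Add(Rational(31, 313), 2831) = Rational(886134, 313)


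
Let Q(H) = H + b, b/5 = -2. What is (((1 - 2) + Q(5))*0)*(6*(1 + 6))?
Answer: 0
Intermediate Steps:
b = -10 (b = 5*(-2) = -10)
Q(H) = -10 + H (Q(H) = H - 10 = -10 + H)
(((1 - 2) + Q(5))*0)*(6*(1 + 6)) = (((1 - 2) + (-10 + 5))*0)*(6*(1 + 6)) = ((-1 - 5)*0)*(6*7) = -6*0*42 = 0*42 = 0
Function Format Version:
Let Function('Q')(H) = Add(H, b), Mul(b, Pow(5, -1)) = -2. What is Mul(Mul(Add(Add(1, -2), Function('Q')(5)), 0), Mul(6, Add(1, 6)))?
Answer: 0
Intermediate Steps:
b = -10 (b = Mul(5, -2) = -10)
Function('Q')(H) = Add(-10, H) (Function('Q')(H) = Add(H, -10) = Add(-10, H))
Mul(Mul(Add(Add(1, -2), Function('Q')(5)), 0), Mul(6, Add(1, 6))) = Mul(Mul(Add(Add(1, -2), Add(-10, 5)), 0), Mul(6, Add(1, 6))) = Mul(Mul(Add(-1, -5), 0), Mul(6, 7)) = Mul(Mul(-6, 0), 42) = Mul(0, 42) = 0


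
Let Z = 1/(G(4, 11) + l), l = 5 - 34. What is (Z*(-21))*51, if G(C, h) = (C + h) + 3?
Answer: 1071/11 ≈ 97.364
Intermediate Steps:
l = -29
G(C, h) = 3 + C + h
Z = -1/11 (Z = 1/((3 + 4 + 11) - 29) = 1/(18 - 29) = 1/(-11) = -1/11 ≈ -0.090909)
(Z*(-21))*51 = -1/11*(-21)*51 = (21/11)*51 = 1071/11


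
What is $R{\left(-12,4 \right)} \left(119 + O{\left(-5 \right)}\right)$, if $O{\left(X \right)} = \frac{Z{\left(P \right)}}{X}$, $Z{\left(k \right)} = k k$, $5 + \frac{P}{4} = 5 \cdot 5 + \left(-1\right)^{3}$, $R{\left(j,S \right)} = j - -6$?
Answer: $\frac{31086}{5} \approx 6217.2$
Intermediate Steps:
$R{\left(j,S \right)} = 6 + j$ ($R{\left(j,S \right)} = j + 6 = 6 + j$)
$P = 76$ ($P = -20 + 4 \left(5 \cdot 5 + \left(-1\right)^{3}\right) = -20 + 4 \left(25 - 1\right) = -20 + 4 \cdot 24 = -20 + 96 = 76$)
$Z{\left(k \right)} = k^{2}$
$O{\left(X \right)} = \frac{5776}{X}$ ($O{\left(X \right)} = \frac{76^{2}}{X} = \frac{5776}{X}$)
$R{\left(-12,4 \right)} \left(119 + O{\left(-5 \right)}\right) = \left(6 - 12\right) \left(119 + \frac{5776}{-5}\right) = - 6 \left(119 + 5776 \left(- \frac{1}{5}\right)\right) = - 6 \left(119 - \frac{5776}{5}\right) = \left(-6\right) \left(- \frac{5181}{5}\right) = \frac{31086}{5}$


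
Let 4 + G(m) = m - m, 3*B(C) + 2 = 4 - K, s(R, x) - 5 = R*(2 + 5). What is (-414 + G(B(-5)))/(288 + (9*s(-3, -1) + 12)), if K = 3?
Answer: -209/78 ≈ -2.6795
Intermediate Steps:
s(R, x) = 5 + 7*R (s(R, x) = 5 + R*(2 + 5) = 5 + R*7 = 5 + 7*R)
B(C) = -1/3 (B(C) = -2/3 + (4 - 1*3)/3 = -2/3 + (4 - 3)/3 = -2/3 + (1/3)*1 = -2/3 + 1/3 = -1/3)
G(m) = -4 (G(m) = -4 + (m - m) = -4 + 0 = -4)
(-414 + G(B(-5)))/(288 + (9*s(-3, -1) + 12)) = (-414 - 4)/(288 + (9*(5 + 7*(-3)) + 12)) = -418/(288 + (9*(5 - 21) + 12)) = -418/(288 + (9*(-16) + 12)) = -418/(288 + (-144 + 12)) = -418/(288 - 132) = -418/156 = -418*1/156 = -209/78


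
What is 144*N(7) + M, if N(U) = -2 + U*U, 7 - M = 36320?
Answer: -29545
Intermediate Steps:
M = -36313 (M = 7 - 1*36320 = 7 - 36320 = -36313)
N(U) = -2 + U**2
144*N(7) + M = 144*(-2 + 7**2) - 36313 = 144*(-2 + 49) - 36313 = 144*47 - 36313 = 6768 - 36313 = -29545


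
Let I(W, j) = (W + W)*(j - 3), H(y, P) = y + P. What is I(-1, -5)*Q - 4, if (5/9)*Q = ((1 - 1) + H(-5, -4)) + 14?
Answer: 140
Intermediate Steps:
H(y, P) = P + y
I(W, j) = 2*W*(-3 + j) (I(W, j) = (2*W)*(-3 + j) = 2*W*(-3 + j))
Q = 9 (Q = 9*(((1 - 1) + (-4 - 5)) + 14)/5 = 9*((0 - 9) + 14)/5 = 9*(-9 + 14)/5 = (9/5)*5 = 9)
I(-1, -5)*Q - 4 = (2*(-1)*(-3 - 5))*9 - 4 = (2*(-1)*(-8))*9 - 4 = 16*9 - 4 = 144 - 4 = 140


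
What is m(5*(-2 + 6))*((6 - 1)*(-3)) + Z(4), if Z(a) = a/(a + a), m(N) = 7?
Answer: -209/2 ≈ -104.50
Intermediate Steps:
Z(a) = ½ (Z(a) = a/((2*a)) = (1/(2*a))*a = ½)
m(5*(-2 + 6))*((6 - 1)*(-3)) + Z(4) = 7*((6 - 1)*(-3)) + ½ = 7*(5*(-3)) + ½ = 7*(-15) + ½ = -105 + ½ = -209/2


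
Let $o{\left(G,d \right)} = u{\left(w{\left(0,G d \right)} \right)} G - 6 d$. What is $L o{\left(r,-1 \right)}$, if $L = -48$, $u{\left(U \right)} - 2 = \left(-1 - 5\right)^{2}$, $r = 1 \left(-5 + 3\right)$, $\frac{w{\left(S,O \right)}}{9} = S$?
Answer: $3360$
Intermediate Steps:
$w{\left(S,O \right)} = 9 S$
$r = -2$ ($r = 1 \left(-2\right) = -2$)
$u{\left(U \right)} = 38$ ($u{\left(U \right)} = 2 + \left(-1 - 5\right)^{2} = 2 + \left(-6\right)^{2} = 2 + 36 = 38$)
$o{\left(G,d \right)} = - 6 d + 38 G$ ($o{\left(G,d \right)} = 38 G - 6 d = - 6 d + 38 G$)
$L o{\left(r,-1 \right)} = - 48 \left(\left(-6\right) \left(-1\right) + 38 \left(-2\right)\right) = - 48 \left(6 - 76\right) = \left(-48\right) \left(-70\right) = 3360$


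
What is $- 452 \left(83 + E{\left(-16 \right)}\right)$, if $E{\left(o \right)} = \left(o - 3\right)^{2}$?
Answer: $-200688$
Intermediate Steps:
$E{\left(o \right)} = \left(-3 + o\right)^{2}$
$- 452 \left(83 + E{\left(-16 \right)}\right) = - 452 \left(83 + \left(-3 - 16\right)^{2}\right) = - 452 \left(83 + \left(-19\right)^{2}\right) = - 452 \left(83 + 361\right) = \left(-452\right) 444 = -200688$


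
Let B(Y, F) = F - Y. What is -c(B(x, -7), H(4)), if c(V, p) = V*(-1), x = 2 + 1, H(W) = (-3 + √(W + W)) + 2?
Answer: -10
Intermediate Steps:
H(W) = -1 + √2*√W (H(W) = (-3 + √(2*W)) + 2 = (-3 + √2*√W) + 2 = -1 + √2*√W)
x = 3
c(V, p) = -V
-c(B(x, -7), H(4)) = -(-1)*(-7 - 1*3) = -(-1)*(-7 - 3) = -(-1)*(-10) = -1*10 = -10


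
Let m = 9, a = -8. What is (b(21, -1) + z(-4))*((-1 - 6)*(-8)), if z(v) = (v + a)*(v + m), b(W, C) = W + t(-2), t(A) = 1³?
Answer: -2128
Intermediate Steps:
t(A) = 1
b(W, C) = 1 + W (b(W, C) = W + 1 = 1 + W)
z(v) = (-8 + v)*(9 + v) (z(v) = (v - 8)*(v + 9) = (-8 + v)*(9 + v))
(b(21, -1) + z(-4))*((-1 - 6)*(-8)) = ((1 + 21) + (-72 - 4 + (-4)²))*((-1 - 6)*(-8)) = (22 + (-72 - 4 + 16))*(-7*(-8)) = (22 - 60)*56 = -38*56 = -2128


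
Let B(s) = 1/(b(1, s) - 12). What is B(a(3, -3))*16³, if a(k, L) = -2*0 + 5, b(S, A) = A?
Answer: -4096/7 ≈ -585.14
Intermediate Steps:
a(k, L) = 5 (a(k, L) = 0 + 5 = 5)
B(s) = 1/(-12 + s) (B(s) = 1/(s - 12) = 1/(-12 + s))
B(a(3, -3))*16³ = 16³/(-12 + 5) = 4096/(-7) = -⅐*4096 = -4096/7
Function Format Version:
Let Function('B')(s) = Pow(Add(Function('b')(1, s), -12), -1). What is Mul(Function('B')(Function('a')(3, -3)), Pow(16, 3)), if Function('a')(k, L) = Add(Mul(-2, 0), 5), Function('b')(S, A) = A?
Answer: Rational(-4096, 7) ≈ -585.14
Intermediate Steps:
Function('a')(k, L) = 5 (Function('a')(k, L) = Add(0, 5) = 5)
Function('B')(s) = Pow(Add(-12, s), -1) (Function('B')(s) = Pow(Add(s, -12), -1) = Pow(Add(-12, s), -1))
Mul(Function('B')(Function('a')(3, -3)), Pow(16, 3)) = Mul(Pow(Add(-12, 5), -1), Pow(16, 3)) = Mul(Pow(-7, -1), 4096) = Mul(Rational(-1, 7), 4096) = Rational(-4096, 7)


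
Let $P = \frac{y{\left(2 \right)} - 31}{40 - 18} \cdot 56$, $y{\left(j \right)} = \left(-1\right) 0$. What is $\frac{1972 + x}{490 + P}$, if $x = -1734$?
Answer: $\frac{11}{19} \approx 0.57895$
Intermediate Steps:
$y{\left(j \right)} = 0$
$P = - \frac{868}{11}$ ($P = \frac{0 - 31}{40 - 18} \cdot 56 = - \frac{31}{22} \cdot 56 = \left(-31\right) \frac{1}{22} \cdot 56 = \left(- \frac{31}{22}\right) 56 = - \frac{868}{11} \approx -78.909$)
$\frac{1972 + x}{490 + P} = \frac{1972 - 1734}{490 - \frac{868}{11}} = \frac{238}{\frac{4522}{11}} = 238 \cdot \frac{11}{4522} = \frac{11}{19}$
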